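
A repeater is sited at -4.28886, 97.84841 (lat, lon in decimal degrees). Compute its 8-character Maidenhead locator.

NI85wr10

Offset from 180°W / 90°S: lon 277.84841°, lat 85.71114°.
Field: lon ⌊277.84841/20⌋ = 13 → N; lat ⌊85.71114/10⌋ = 8 → I.
Square: lon ⌊17.84841/2⌋ = 8; lat ⌊5.71114/1⌋ = 5.
Subsquare: lon ⌊1.84841/0.0833333⌋ = 22 → w; lat ⌊0.71114/0.0416667⌋ = 17 → r.
Extended square: lon ⌊0.01508/0.00833333⌋ = 1; lat ⌊0.00281/0.00416667⌋ = 0.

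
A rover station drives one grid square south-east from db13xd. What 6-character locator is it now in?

DB23ac

Longitude subsquare x = 23; +1 → 24, wraps to 0 = a, carry into square.
Longitude square 1; +1 → 2.
Latitude subsquare d = 3; −1 → 2 = c.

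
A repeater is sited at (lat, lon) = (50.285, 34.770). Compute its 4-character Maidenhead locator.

KO70

Add 180° to longitude and 90° to latitude: 214.77, 140.28.
Field: 214.77/20 → 10 → K, 140.28/10 → 14 → O; chars KO.
Square: 14.77/2 → 7, 0.28/1 → 0; chars 70.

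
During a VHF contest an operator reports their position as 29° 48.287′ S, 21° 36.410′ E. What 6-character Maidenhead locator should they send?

KG00te

Shift to the Maidenhead origin (180°W, 90°S): lon 201.6068, lat 60.1952.
Field (20°×10°, letters A–R): 201.6068/20 → 10 → K, 60.1952/10 → 6 → G; chars KG.
Square (2°×1°, digits 0–9): 1.6068/2 → 0, 0.1952/1 → 0; chars 00.
Subsquare (5′×2.5′, letters a–x): 1.6068/0.0833333 → 19 → t, 0.1952/0.0416667 → 4 → e; chars te.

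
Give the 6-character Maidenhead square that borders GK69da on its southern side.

Latitude subsquare a = 0; −1 → -1, wraps to 23 = x, carry into square.
Latitude square 9; −1 → 8.
The longitude characters are unchanged.

GK68dx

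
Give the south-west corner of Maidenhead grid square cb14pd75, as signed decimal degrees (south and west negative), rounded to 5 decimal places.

-75.85417, -136.69167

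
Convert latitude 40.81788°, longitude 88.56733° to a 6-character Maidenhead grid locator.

Add 180° to longitude and 90° to latitude: 268.5673, 130.8179.
Field (20°×10°, letters A–R): lon ⌊268.5673/20⌋ = 13 → N; lat ⌊130.8179/10⌋ = 13 → N.
Square (2°×1°, digits 0–9): lon ⌊8.5673/2⌋ = 4; lat ⌊0.8179/1⌋ = 0.
Subsquare (5′×2.5′, letters a–x): lon ⌊0.5673/0.0833333⌋ = 6 → g; lat ⌊0.8179/0.0416667⌋ = 19 → t.

NN40gt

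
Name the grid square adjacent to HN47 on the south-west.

Longitude square 4; −1 → 3.
Latitude square 7; −1 → 6.

HN36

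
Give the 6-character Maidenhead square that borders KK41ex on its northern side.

KK42ea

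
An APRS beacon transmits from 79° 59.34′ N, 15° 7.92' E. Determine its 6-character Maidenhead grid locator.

Add 180° to longitude and 90° to latitude: 195.1320, 169.9890.
Field (20°×10°, letters A–R): 195.1320/20 → 9 → J, 169.9890/10 → 16 → Q; chars JQ.
Square (2°×1°, digits 0–9): 15.1320/2 → 7, 9.9890/1 → 9; chars 79.
Subsquare (5′×2.5′, letters a–x): 1.1320/0.0833333 → 13 → n, 0.9890/0.0416667 → 23 → x; chars nx.

JQ79nx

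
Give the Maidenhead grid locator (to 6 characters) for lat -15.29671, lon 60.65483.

MH04hq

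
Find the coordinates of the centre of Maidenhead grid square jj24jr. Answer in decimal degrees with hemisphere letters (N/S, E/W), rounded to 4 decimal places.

Field J=9, J=9: +9·20° lon, +9·10° lat → SW at lon 0°, lat 0°.
Square 2, 4: +2·2° lon, +4·1° lat → SW at lon 4°, lat 4°.
Subsquare j=9, r=17: +9·0.0833333° lon, +17·0.0416667° lat → SW at lon 4.75°, lat 4.70833°.
Cell spans 0.0833333° lon × 0.0416667° lat. Centre is SW corner plus half of each.
latitude 4.7292° N, longitude 4.7917° E.

4.7292° N, 4.7917° E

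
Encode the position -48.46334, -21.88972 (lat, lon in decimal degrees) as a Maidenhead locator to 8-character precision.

Shift to the Maidenhead origin (180°W, 90°S): lon 158.11028, lat 41.53666.
Field: 158.11028/20 → 7 → H, 41.53666/10 → 4 → E; chars HE.
Square: 18.11028/2 → 9, 1.53666/1 → 1; chars 91.
Subsquare: 0.11028/0.0833333 → 1 → b, 0.53666/0.0416667 → 12 → m; chars bm.
Extended square: 0.02695/0.00833333 → 3, 0.03666/0.00416667 → 8; chars 38.

HE91bm38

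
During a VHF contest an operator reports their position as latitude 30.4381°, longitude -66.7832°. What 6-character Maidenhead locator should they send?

FM60ok

Offset from 180°W / 90°S: lon 113.2168°, lat 120.4381°.
Field: lon ⌊113.2168/20⌋ = 5 → F; lat ⌊120.4381/10⌋ = 12 → M.
Square: lon ⌊13.2168/2⌋ = 6; lat ⌊0.4381/1⌋ = 0.
Subsquare: lon ⌊1.2168/0.0833333⌋ = 14 → o; lat ⌊0.4381/0.0416667⌋ = 10 → k.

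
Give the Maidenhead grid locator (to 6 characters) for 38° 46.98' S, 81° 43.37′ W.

EF91df

Offset from 180°W / 90°S: lon 98.2772°, lat 51.2170°.
Field (20°×10°, letters A–R): lon ⌊98.2772/20⌋ = 4 → E; lat ⌊51.2170/10⌋ = 5 → F.
Square (2°×1°, digits 0–9): lon ⌊18.2772/2⌋ = 9; lat ⌊1.2170/1⌋ = 1.
Subsquare (5′×2.5′, letters a–x): lon ⌊0.2772/0.0833333⌋ = 3 → d; lat ⌊0.2170/0.0416667⌋ = 5 → f.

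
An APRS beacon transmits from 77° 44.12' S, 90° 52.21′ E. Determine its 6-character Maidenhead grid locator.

Offset from 180°W / 90°S: lon 270.8702°, lat 12.2647°.
Field: lon ⌊270.8702/20⌋ = 13 → N; lat ⌊12.2647/10⌋ = 1 → B.
Square: lon ⌊10.8702/2⌋ = 5; lat ⌊2.2647/1⌋ = 2.
Subsquare: lon ⌊0.8702/0.0833333⌋ = 10 → k; lat ⌊0.2647/0.0416667⌋ = 6 → g.

NB52kg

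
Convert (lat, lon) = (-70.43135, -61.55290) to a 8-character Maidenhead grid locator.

FB99fn36

Add 180° to longitude and 90° to latitude: 118.44710, 19.56865.
Field: lon ⌊118.44710/20⌋ = 5 → F; lat ⌊19.56865/10⌋ = 1 → B.
Square: lon ⌊18.44710/2⌋ = 9; lat ⌊9.56865/1⌋ = 9.
Subsquare: lon ⌊0.44710/0.0833333⌋ = 5 → f; lat ⌊0.56865/0.0416667⌋ = 13 → n.
Extended square: lon ⌊0.03043/0.00833333⌋ = 3; lat ⌊0.02698/0.00416667⌋ = 6.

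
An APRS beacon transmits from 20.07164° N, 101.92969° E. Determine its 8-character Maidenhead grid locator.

OL00xb17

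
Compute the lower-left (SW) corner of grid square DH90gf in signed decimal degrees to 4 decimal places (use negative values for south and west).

Field D=3, H=7: +3·20° lon, +7·10° lat → SW at lon -120°, lat -20°.
Square 9, 0: +9·2° lon, +0·1° lat → SW at lon -102°, lat -20°.
Subsquare g=6, f=5: +6·0.0833333° lon, +5·0.0416667° lat → SW at lon -101.5°, lat -19.7917°.
latitude -19.7917, longitude -101.5000.

-19.7917, -101.5000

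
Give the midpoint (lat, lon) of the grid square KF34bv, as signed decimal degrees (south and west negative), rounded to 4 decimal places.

-35.1042, 26.1250

Field K=10, F=5: +10·20° lon, +5·10° lat → SW at lon 20°, lat -40°.
Square 3, 4: +3·2° lon, +4·1° lat → SW at lon 26°, lat -36°.
Subsquare b=1, v=21: +1·0.0833333° lon, +21·0.0416667° lat → SW at lon 26.0833°, lat -35.125°.
Cell spans 0.0833333° lon × 0.0416667° lat. Centre is SW corner plus half of each.
latitude -35.1042, longitude 26.1250.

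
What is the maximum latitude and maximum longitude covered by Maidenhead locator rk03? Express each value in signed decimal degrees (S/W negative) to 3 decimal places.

14.000, 162.000

Field R=17, K=10: +17·20° lon, +10·10° lat → SW at lon 160°, lat 10°.
Square 0, 3: +0·2° lon, +3·1° lat → SW at lon 160°, lat 13°.
Cell spans 2° lon × 1° lat. NE corner is SW corner plus one full cell.
latitude 14.000, longitude 162.000.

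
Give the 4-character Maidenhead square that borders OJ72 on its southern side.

OJ71

Latitude square 2; −1 → 1.
The longitude characters are unchanged.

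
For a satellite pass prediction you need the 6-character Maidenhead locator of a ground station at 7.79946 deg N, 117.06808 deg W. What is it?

DJ17lt

Shift to the Maidenhead origin (180°W, 90°S): lon 62.9319, lat 97.7995.
Field: 62.9319/20 → 3 → D, 97.7995/10 → 9 → J; chars DJ.
Square: 2.9319/2 → 1, 7.7995/1 → 7; chars 17.
Subsquare: 0.9319/0.0833333 → 11 → l, 0.7995/0.0416667 → 19 → t; chars lt.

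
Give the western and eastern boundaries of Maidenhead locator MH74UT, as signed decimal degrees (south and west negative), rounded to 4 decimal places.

Field M=12, H=7: +12·20° lon, +7·10° lat → SW at lon 60°, lat -20°.
Square 7, 4: +7·2° lon, +4·1° lat → SW at lon 74°, lat -16°.
Subsquare u=20, t=19: +20·0.0833333° lon, +19·0.0416667° lat → SW at lon 75.6667°, lat -15.2083°.
Cell spans 0.0833333° lon × 0.0416667° lat.
west 75.6667, east 75.7500.

75.6667, 75.7500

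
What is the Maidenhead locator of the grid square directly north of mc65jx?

Latitude subsquare x = 23; +1 → 24, wraps to 0 = a, carry into square.
Latitude square 5; +1 → 6.
The longitude characters are unchanged.

MC66ja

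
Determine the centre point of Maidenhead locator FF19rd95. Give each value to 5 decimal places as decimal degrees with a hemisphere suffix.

30.85208° S, 76.50417° W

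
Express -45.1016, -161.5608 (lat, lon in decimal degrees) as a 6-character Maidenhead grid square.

AE94fv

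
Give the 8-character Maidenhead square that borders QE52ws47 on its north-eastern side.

QE52ws58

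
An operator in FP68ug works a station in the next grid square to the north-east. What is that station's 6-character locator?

FP68vh

Longitude subsquare u = 20; +1 → 21 = v.
Latitude subsquare g = 6; +1 → 7 = h.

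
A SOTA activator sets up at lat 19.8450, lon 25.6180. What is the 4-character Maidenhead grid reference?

KK29

Shift to the Maidenhead origin (180°W, 90°S): lon 205.62, lat 109.84.
Field: 205.62/20 → 10 → K, 109.84/10 → 10 → K; chars KK.
Square: 5.62/2 → 2, 9.84/1 → 9; chars 29.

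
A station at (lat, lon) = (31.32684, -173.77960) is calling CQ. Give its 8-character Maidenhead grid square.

AM31ch68

Offset from 180°W / 90°S: lon 6.22040°, lat 121.32684°.
Field: 6.22040/20 → 0 → A, 121.32684/10 → 12 → M; chars AM.
Square: 6.22040/2 → 3, 1.32684/1 → 1; chars 31.
Subsquare: 0.22040/0.0833333 → 2 → c, 0.32684/0.0416667 → 7 → h; chars ch.
Extended square: 0.05373/0.00833333 → 6, 0.03517/0.00416667 → 8; chars 68.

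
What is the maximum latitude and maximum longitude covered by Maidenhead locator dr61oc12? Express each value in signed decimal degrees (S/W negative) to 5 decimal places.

81.09583, -106.81667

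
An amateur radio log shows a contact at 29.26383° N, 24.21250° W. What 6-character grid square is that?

HL79vg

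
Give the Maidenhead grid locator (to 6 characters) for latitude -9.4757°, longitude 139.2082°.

Offset from 180°W / 90°S: lon 319.2082°, lat 80.5243°.
Field (20°×10°, letters A–R): 319.2082/20 → 15 → P, 80.5243/10 → 8 → I; chars PI.
Square (2°×1°, digits 0–9): 19.2082/2 → 9, 0.5243/1 → 0; chars 90.
Subsquare (5′×2.5′, letters a–x): 1.2082/0.0833333 → 14 → o, 0.5243/0.0416667 → 12 → m; chars om.

PI90om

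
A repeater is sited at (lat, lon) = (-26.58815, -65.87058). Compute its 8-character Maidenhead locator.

Offset from 180°W / 90°S: lon 114.12942°, lat 63.41185°.
Field: lon ⌊114.12942/20⌋ = 5 → F; lat ⌊63.41185/10⌋ = 6 → G.
Square: lon ⌊14.12942/2⌋ = 7; lat ⌊3.41185/1⌋ = 3.
Subsquare: lon ⌊0.12942/0.0833333⌋ = 1 → b; lat ⌊0.41185/0.0416667⌋ = 9 → j.
Extended square: lon ⌊0.04609/0.00833333⌋ = 5; lat ⌊0.03685/0.00416667⌋ = 8.

FG73bj58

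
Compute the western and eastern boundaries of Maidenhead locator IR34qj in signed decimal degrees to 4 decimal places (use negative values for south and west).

Field I=8, R=17: +8·20° lon, +17·10° lat → SW at lon -20°, lat 80°.
Square 3, 4: +3·2° lon, +4·1° lat → SW at lon -14°, lat 84°.
Subsquare q=16, j=9: +16·0.0833333° lon, +9·0.0416667° lat → SW at lon -12.6667°, lat 84.375°.
Cell spans 0.0833333° lon × 0.0416667° lat.
west -12.6667, east -12.5833.

-12.6667, -12.5833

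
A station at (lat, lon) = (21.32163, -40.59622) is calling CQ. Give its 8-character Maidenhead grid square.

GL91qh87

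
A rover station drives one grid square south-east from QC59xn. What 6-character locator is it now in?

QC69am

Longitude subsquare x = 23; +1 → 24, wraps to 0 = a, carry into square.
Longitude square 5; +1 → 6.
Latitude subsquare n = 13; −1 → 12 = m.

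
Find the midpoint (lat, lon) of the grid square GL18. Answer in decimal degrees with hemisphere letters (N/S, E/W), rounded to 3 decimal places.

Field G=6, L=11: +6·20° lon, +11·10° lat → SW at lon -60°, lat 20°.
Square 1, 8: +1·2° lon, +8·1° lat → SW at lon -58°, lat 28°.
Cell spans 2° lon × 1° lat. Centre is SW corner plus half of each.
latitude 28.500° N, longitude 57.000° W.

28.500° N, 57.000° W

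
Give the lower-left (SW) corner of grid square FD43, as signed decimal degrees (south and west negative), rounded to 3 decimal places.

Field F=5, D=3: +5·20° lon, +3·10° lat → SW at lon -80°, lat -60°.
Square 4, 3: +4·2° lon, +3·1° lat → SW at lon -72°, lat -57°.
latitude -57.000, longitude -72.000.

-57.000, -72.000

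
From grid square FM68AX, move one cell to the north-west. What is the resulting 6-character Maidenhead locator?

Longitude subsquare a = 0; −1 → -1, wraps to 23 = x, carry into square.
Longitude square 6; −1 → 5.
Latitude subsquare x = 23; +1 → 24, wraps to 0 = a, carry into square.
Latitude square 8; +1 → 9.

FM59xa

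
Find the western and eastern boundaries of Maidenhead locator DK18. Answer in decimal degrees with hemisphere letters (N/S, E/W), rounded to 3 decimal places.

118.000° W, 116.000° W

Field D=3, K=10: +3·20° lon, +10·10° lat → SW at lon -120°, lat 10°.
Square 1, 8: +1·2° lon, +8·1° lat → SW at lon -118°, lat 18°.
Cell spans 2° lon × 1° lat.
west 118.000° W, east 116.000° W.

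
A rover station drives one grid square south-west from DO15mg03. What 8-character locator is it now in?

DO15lg92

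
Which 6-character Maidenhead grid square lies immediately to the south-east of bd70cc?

BD70db

Longitude subsquare c = 2; +1 → 3 = d.
Latitude subsquare c = 2; −1 → 1 = b.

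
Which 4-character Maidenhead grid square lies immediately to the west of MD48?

MD38

Longitude square 4; −1 → 3.
The latitude characters are unchanged.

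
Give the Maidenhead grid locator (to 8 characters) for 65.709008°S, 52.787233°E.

LC64jg49

Offset from 180°W / 90°S: lon 232.78723°, lat 24.29099°.
Field: lon ⌊232.78723/20⌋ = 11 → L; lat ⌊24.29099/10⌋ = 2 → C.
Square: lon ⌊12.78723/2⌋ = 6; lat ⌊4.29099/1⌋ = 4.
Subsquare: lon ⌊0.78723/0.0833333⌋ = 9 → j; lat ⌊0.29099/0.0416667⌋ = 6 → g.
Extended square: lon ⌊0.03723/0.00833333⌋ = 4; lat ⌊0.04099/0.00416667⌋ = 9.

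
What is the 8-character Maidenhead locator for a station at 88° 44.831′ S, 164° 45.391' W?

AA71og90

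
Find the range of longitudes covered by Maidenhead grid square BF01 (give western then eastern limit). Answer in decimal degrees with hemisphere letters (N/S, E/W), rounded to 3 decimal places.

Field B=1, F=5: +1·20° lon, +5·10° lat → SW at lon -160°, lat -40°.
Square 0, 1: +0·2° lon, +1·1° lat → SW at lon -160°, lat -39°.
Cell spans 2° lon × 1° lat.
west 160.000° W, east 158.000° W.

160.000° W, 158.000° W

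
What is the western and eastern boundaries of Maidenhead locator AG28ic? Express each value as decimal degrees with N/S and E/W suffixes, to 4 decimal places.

175.3333° W, 175.2500° W

Field A=0, G=6: +0·20° lon, +6·10° lat → SW at lon -180°, lat -30°.
Square 2, 8: +2·2° lon, +8·1° lat → SW at lon -176°, lat -22°.
Subsquare i=8, c=2: +8·0.0833333° lon, +2·0.0416667° lat → SW at lon -175.333°, lat -21.9167°.
Cell spans 0.0833333° lon × 0.0416667° lat.
west 175.3333° W, east 175.2500° W.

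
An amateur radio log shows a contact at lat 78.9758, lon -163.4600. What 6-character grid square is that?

AQ88gx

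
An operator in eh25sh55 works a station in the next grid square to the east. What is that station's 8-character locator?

Longitude extended square 5; +1 → 6.
The latitude characters are unchanged.

EH25sh65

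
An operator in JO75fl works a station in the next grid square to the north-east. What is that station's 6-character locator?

JO75gm

Longitude subsquare f = 5; +1 → 6 = g.
Latitude subsquare l = 11; +1 → 12 = m.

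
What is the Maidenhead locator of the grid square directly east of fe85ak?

Longitude subsquare a = 0; +1 → 1 = b.
The latitude characters are unchanged.

FE85bk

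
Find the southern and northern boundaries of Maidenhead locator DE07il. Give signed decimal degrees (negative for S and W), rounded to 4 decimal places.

-42.5417, -42.5000

Field D=3, E=4: +3·20° lon, +4·10° lat → SW at lon -120°, lat -50°.
Square 0, 7: +0·2° lon, +7·1° lat → SW at lon -120°, lat -43°.
Subsquare i=8, l=11: +8·0.0833333° lon, +11·0.0416667° lat → SW at lon -119.333°, lat -42.5417°.
Cell spans 0.0833333° lon × 0.0416667° lat.
south -42.5417, north -42.5000.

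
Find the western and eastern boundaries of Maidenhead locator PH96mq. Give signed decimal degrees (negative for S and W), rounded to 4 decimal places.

139.0000, 139.0833

Field P=15, H=7: +15·20° lon, +7·10° lat → SW at lon 120°, lat -20°.
Square 9, 6: +9·2° lon, +6·1° lat → SW at lon 138°, lat -14°.
Subsquare m=12, q=16: +12·0.0833333° lon, +16·0.0416667° lat → SW at lon 139°, lat -13.3333°.
Cell spans 0.0833333° lon × 0.0416667° lat.
west 139.0000, east 139.0833.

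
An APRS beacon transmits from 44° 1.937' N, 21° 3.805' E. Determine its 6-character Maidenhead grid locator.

KN04ma

Offset from 180°W / 90°S: lon 201.0634°, lat 134.0323°.
Field (20°×10°, letters A–R): lon ⌊201.0634/20⌋ = 10 → K; lat ⌊134.0323/10⌋ = 13 → N.
Square (2°×1°, digits 0–9): lon ⌊1.0634/2⌋ = 0; lat ⌊4.0323/1⌋ = 4.
Subsquare (5′×2.5′, letters a–x): lon ⌊1.0634/0.0833333⌋ = 12 → m; lat ⌊0.0323/0.0416667⌋ = 0 → a.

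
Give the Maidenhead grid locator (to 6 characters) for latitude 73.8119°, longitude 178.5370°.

RQ93gt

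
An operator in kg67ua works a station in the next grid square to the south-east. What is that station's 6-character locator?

Longitude subsquare u = 20; +1 → 21 = v.
Latitude subsquare a = 0; −1 → -1, wraps to 23 = x, carry into square.
Latitude square 7; −1 → 6.

KG66vx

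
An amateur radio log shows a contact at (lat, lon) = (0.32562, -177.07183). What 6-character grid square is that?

AJ10lh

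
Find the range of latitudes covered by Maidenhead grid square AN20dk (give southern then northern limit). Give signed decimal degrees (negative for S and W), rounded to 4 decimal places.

40.4167, 40.4583

Field A=0, N=13: +0·20° lon, +13·10° lat → SW at lon -180°, lat 40°.
Square 2, 0: +2·2° lon, +0·1° lat → SW at lon -176°, lat 40°.
Subsquare d=3, k=10: +3·0.0833333° lon, +10·0.0416667° lat → SW at lon -175.75°, lat 40.4167°.
Cell spans 0.0833333° lon × 0.0416667° lat.
south 40.4167, north 40.4583.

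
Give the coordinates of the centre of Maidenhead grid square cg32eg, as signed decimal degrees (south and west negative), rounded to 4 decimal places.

-27.7292, -133.6250

Field C=2, G=6: +2·20° lon, +6·10° lat → SW at lon -140°, lat -30°.
Square 3, 2: +3·2° lon, +2·1° lat → SW at lon -134°, lat -28°.
Subsquare e=4, g=6: +4·0.0833333° lon, +6·0.0416667° lat → SW at lon -133.667°, lat -27.75°.
Cell spans 0.0833333° lon × 0.0416667° lat. Centre is SW corner plus half of each.
latitude -27.7292, longitude -133.6250.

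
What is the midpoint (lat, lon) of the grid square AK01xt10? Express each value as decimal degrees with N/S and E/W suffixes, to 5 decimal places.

11.79375° N, 178.07083° W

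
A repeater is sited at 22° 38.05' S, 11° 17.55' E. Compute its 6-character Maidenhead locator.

JG57pi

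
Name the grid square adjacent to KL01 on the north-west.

JL92

Longitude square 0; −1 → -1, wraps to 9, carry into field.
Longitude field K = 10; −1 → 9 = J.
Latitude square 1; +1 → 2.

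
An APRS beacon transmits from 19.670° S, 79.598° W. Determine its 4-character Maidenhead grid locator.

FH00

Offset from 180°W / 90°S: lon 100.40°, lat 70.33°.
Field: 100.40/20 → 5 → F, 70.33/10 → 7 → H; chars FH.
Square: 0.40/2 → 0, 0.33/1 → 0; chars 00.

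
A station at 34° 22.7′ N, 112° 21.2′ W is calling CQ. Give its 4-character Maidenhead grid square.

Offset from 180°W / 90°S: lon 67.65°, lat 124.38°.
Field: 67.65/20 → 3 → D, 124.38/10 → 12 → M; chars DM.
Square: 7.65/2 → 3, 4.38/1 → 4; chars 34.

DM34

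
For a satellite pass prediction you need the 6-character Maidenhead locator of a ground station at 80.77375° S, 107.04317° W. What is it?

Offset from 180°W / 90°S: lon 72.9568°, lat 9.2262°.
Field (20°×10°, letters A–R): 72.9568/20 → 3 → D, 9.2262/10 → 0 → A; chars DA.
Square (2°×1°, digits 0–9): 12.9568/2 → 6, 9.2262/1 → 9; chars 69.
Subsquare (5′×2.5′, letters a–x): 0.9568/0.0833333 → 11 → l, 0.2262/0.0416667 → 5 → f; chars lf.

DA69lf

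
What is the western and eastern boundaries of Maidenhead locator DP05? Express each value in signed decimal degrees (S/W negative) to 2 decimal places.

Field D=3, P=15: +3·20° lon, +15·10° lat → SW at lon -120°, lat 60°.
Square 0, 5: +0·2° lon, +5·1° lat → SW at lon -120°, lat 65°.
Cell spans 2° lon × 1° lat.
west -120.00, east -118.00.

-120.00, -118.00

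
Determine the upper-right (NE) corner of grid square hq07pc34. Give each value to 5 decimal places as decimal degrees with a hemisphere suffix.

Field H=7, Q=16: +7·20° lon, +16·10° lat → SW at lon -40°, lat 70°.
Square 0, 7: +0·2° lon, +7·1° lat → SW at lon -40°, lat 77°.
Subsquare p=15, c=2: +15·0.0833333° lon, +2·0.0416667° lat → SW at lon -38.75°, lat 77.0833°.
Extended square 3, 4: +3·0.00833333° lon, +4·0.00416667° lat → SW at lon -38.725°, lat 77.1°.
Cell spans 0.00833333° lon × 0.00416667° lat. NE corner is SW corner plus one full cell.
latitude 77.10417° N, longitude 38.71667° W.

77.10417° N, 38.71667° W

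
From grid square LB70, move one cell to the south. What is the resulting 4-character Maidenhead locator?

Latitude square 0; −1 → -1, wraps to 9, carry into field.
Latitude field B = 1; −1 → 0 = A.
The longitude characters are unchanged.

LA79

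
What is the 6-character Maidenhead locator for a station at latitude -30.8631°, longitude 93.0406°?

NF69md

Add 180° to longitude and 90° to latitude: 273.0406, 59.1369.
Field (20°×10°, letters A–R): 273.0406/20 → 13 → N, 59.1369/10 → 5 → F; chars NF.
Square (2°×1°, digits 0–9): 13.0406/2 → 6, 9.1369/1 → 9; chars 69.
Subsquare (5′×2.5′, letters a–x): 1.0406/0.0833333 → 12 → m, 0.1369/0.0416667 → 3 → d; chars md.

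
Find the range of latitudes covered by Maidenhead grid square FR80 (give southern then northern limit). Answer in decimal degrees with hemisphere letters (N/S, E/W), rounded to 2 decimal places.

Field F=5, R=17: +5·20° lon, +17·10° lat → SW at lon -80°, lat 80°.
Square 8, 0: +8·2° lon, +0·1° lat → SW at lon -64°, lat 80°.
Cell spans 2° lon × 1° lat.
south 80.00° N, north 81.00° N.

80.00° N, 81.00° N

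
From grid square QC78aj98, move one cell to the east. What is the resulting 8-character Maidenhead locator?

Longitude extended square 9; +1 → 10, wraps to 0, carry into subsquare.
Longitude subsquare a = 0; +1 → 1 = b.
The latitude characters are unchanged.

QC78bj08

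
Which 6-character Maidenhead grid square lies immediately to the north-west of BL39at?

BL29xu

Longitude subsquare a = 0; −1 → -1, wraps to 23 = x, carry into square.
Longitude square 3; −1 → 2.
Latitude subsquare t = 19; +1 → 20 = u.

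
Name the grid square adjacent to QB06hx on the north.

Latitude subsquare x = 23; +1 → 24, wraps to 0 = a, carry into square.
Latitude square 6; +1 → 7.
The longitude characters are unchanged.

QB07ha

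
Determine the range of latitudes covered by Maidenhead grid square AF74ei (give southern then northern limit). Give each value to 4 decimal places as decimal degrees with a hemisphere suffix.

Field A=0, F=5: +0·20° lon, +5·10° lat → SW at lon -180°, lat -40°.
Square 7, 4: +7·2° lon, +4·1° lat → SW at lon -166°, lat -36°.
Subsquare e=4, i=8: +4·0.0833333° lon, +8·0.0416667° lat → SW at lon -165.667°, lat -35.6667°.
Cell spans 0.0833333° lon × 0.0416667° lat.
south 35.6667° S, north 35.6250° S.

35.6667° S, 35.6250° S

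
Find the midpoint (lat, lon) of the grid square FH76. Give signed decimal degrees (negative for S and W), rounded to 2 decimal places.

-13.50, -65.00

Field F=5, H=7: +5·20° lon, +7·10° lat → SW at lon -80°, lat -20°.
Square 7, 6: +7·2° lon, +6·1° lat → SW at lon -66°, lat -14°.
Cell spans 2° lon × 1° lat. Centre is SW corner plus half of each.
latitude -13.50, longitude -65.00.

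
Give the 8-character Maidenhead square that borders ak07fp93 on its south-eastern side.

AK07gp02

Longitude extended square 9; +1 → 10, wraps to 0, carry into subsquare.
Longitude subsquare f = 5; +1 → 6 = g.
Latitude extended square 3; −1 → 2.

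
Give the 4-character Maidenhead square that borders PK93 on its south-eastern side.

Longitude square 9; +1 → 10, wraps to 0, carry into field.
Longitude field P = 15; +1 → 16 = Q.
Latitude square 3; −1 → 2.

QK02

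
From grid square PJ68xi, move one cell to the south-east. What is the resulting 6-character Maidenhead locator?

Longitude subsquare x = 23; +1 → 24, wraps to 0 = a, carry into square.
Longitude square 6; +1 → 7.
Latitude subsquare i = 8; −1 → 7 = h.

PJ78ah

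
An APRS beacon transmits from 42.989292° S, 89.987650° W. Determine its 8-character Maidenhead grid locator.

Add 180° to longitude and 90° to latitude: 90.01235, 47.01071.
Field: 90.01235/20 → 4 → E, 47.01071/10 → 4 → E; chars EE.
Square: 10.01235/2 → 5, 7.01071/1 → 7; chars 57.
Subsquare: 0.01235/0.0833333 → 0 → a, 0.01071/0.0416667 → 0 → a; chars aa.
Extended square: 0.01235/0.00833333 → 1, 0.01071/0.00416667 → 2; chars 12.

EE57aa12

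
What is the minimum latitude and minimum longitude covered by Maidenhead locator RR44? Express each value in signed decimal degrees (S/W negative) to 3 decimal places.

84.000, 168.000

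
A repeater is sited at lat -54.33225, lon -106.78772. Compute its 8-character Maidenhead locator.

DD65oq50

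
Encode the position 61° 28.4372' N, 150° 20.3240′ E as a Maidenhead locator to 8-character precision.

QP51el03

Shift to the Maidenhead origin (180°W, 90°S): lon 330.33873, lat 151.47395.
Field (20°×10°, letters A–R): lon ⌊330.33873/20⌋ = 16 → Q; lat ⌊151.47395/10⌋ = 15 → P.
Square (2°×1°, digits 0–9): lon ⌊10.33873/2⌋ = 5; lat ⌊1.47395/1⌋ = 1.
Subsquare (5′×2.5′, letters a–x): lon ⌊0.33873/0.0833333⌋ = 4 → e; lat ⌊0.47395/0.0416667⌋ = 11 → l.
Extended square (30″×15″, digits 0–9): lon ⌊0.00540/0.00833333⌋ = 0; lat ⌊0.01562/0.00416667⌋ = 3.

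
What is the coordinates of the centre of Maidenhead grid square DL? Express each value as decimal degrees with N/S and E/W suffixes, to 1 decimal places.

25.0° N, 110.0° W

Field D=3, L=11: +3·20° lon, +11·10° lat → SW at lon -120°, lat 20°.
Cell spans 20° lon × 10° lat. Centre is SW corner plus half of each.
latitude 25.0° N, longitude 110.0° W.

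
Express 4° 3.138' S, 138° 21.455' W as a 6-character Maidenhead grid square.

CI05tw

Shift to the Maidenhead origin (180°W, 90°S): lon 41.6424, lat 85.9477.
Field: lon ⌊41.6424/20⌋ = 2 → C; lat ⌊85.9477/10⌋ = 8 → I.
Square: lon ⌊1.6424/2⌋ = 0; lat ⌊5.9477/1⌋ = 5.
Subsquare: lon ⌊1.6424/0.0833333⌋ = 19 → t; lat ⌊0.9477/0.0416667⌋ = 22 → w.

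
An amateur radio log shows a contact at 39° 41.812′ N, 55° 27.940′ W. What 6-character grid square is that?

GM29gq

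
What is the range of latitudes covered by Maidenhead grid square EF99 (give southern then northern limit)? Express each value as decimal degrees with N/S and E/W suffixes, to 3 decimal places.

31.000° S, 30.000° S

Field E=4, F=5: +4·20° lon, +5·10° lat → SW at lon -100°, lat -40°.
Square 9, 9: +9·2° lon, +9·1° lat → SW at lon -82°, lat -31°.
Cell spans 2° lon × 1° lat.
south 31.000° S, north 30.000° S.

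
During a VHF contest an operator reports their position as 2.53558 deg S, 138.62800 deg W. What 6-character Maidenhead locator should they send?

CI07ql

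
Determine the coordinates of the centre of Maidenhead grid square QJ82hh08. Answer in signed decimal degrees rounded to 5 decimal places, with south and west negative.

2.32708, 156.58750

Field Q=16, J=9: +16·20° lon, +9·10° lat → SW at lon 140°, lat 0°.
Square 8, 2: +8·2° lon, +2·1° lat → SW at lon 156°, lat 2°.
Subsquare h=7, h=7: +7·0.0833333° lon, +7·0.0416667° lat → SW at lon 156.583°, lat 2.29167°.
Extended square 0, 8: +0·0.00833333° lon, +8·0.00416667° lat → SW at lon 156.583°, lat 2.325°.
Cell spans 0.00833333° lon × 0.00416667° lat. Centre is SW corner plus half of each.
latitude 2.32708, longitude 156.58750.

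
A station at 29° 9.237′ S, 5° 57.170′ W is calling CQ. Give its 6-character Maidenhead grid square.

Shift to the Maidenhead origin (180°W, 90°S): lon 174.0472, lat 60.8461.
Field: lon ⌊174.0472/20⌋ = 8 → I; lat ⌊60.8461/10⌋ = 6 → G.
Square: lon ⌊14.0472/2⌋ = 7; lat ⌊0.8461/1⌋ = 0.
Subsquare: lon ⌊0.0472/0.0833333⌋ = 0 → a; lat ⌊0.8461/0.0416667⌋ = 20 → u.

IG70au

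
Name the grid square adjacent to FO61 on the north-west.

Longitude square 6; −1 → 5.
Latitude square 1; +1 → 2.

FO52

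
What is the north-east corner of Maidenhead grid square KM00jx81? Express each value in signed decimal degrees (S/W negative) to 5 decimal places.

Field K=10, M=12: +10·20° lon, +12·10° lat → SW at lon 20°, lat 30°.
Square 0, 0: +0·2° lon, +0·1° lat → SW at lon 20°, lat 30°.
Subsquare j=9, x=23: +9·0.0833333° lon, +23·0.0416667° lat → SW at lon 20.75°, lat 30.9583°.
Extended square 8, 1: +8·0.00833333° lon, +1·0.00416667° lat → SW at lon 20.8167°, lat 30.9625°.
Cell spans 0.00833333° lon × 0.00416667° lat. NE corner is SW corner plus one full cell.
latitude 30.96667, longitude 20.82500.

30.96667, 20.82500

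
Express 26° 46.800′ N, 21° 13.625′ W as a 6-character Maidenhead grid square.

HL96js

Shift to the Maidenhead origin (180°W, 90°S): lon 158.7729, lat 116.7800.
Field (20°×10°, letters A–R): 158.7729/20 → 7 → H, 116.7800/10 → 11 → L; chars HL.
Square (2°×1°, digits 0–9): 18.7729/2 → 9, 6.7800/1 → 6; chars 96.
Subsquare (5′×2.5′, letters a–x): 0.7729/0.0833333 → 9 → j, 0.7800/0.0416667 → 18 → s; chars js.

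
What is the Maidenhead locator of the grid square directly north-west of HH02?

GH93

Longitude square 0; −1 → -1, wraps to 9, carry into field.
Longitude field H = 7; −1 → 6 = G.
Latitude square 2; +1 → 3.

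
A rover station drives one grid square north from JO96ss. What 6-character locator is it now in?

JO96st

Latitude subsquare s = 18; +1 → 19 = t.
The longitude characters are unchanged.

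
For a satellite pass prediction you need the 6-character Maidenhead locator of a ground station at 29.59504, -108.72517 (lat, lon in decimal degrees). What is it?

DL59po

Offset from 180°W / 90°S: lon 71.2748°, lat 119.5950°.
Field: lon ⌊71.2748/20⌋ = 3 → D; lat ⌊119.5950/10⌋ = 11 → L.
Square: lon ⌊11.2748/2⌋ = 5; lat ⌊9.5950/1⌋ = 9.
Subsquare: lon ⌊1.2748/0.0833333⌋ = 15 → p; lat ⌊0.5950/0.0416667⌋ = 14 → o.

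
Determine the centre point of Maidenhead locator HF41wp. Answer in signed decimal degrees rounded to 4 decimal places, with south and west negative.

-38.3542, -30.1250

Field H=7, F=5: +7·20° lon, +5·10° lat → SW at lon -40°, lat -40°.
Square 4, 1: +4·2° lon, +1·1° lat → SW at lon -32°, lat -39°.
Subsquare w=22, p=15: +22·0.0833333° lon, +15·0.0416667° lat → SW at lon -30.1667°, lat -38.375°.
Cell spans 0.0833333° lon × 0.0416667° lat. Centre is SW corner plus half of each.
latitude -38.3542, longitude -30.1250.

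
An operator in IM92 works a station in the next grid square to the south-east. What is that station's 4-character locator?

JM01

Longitude square 9; +1 → 10, wraps to 0, carry into field.
Longitude field I = 8; +1 → 9 = J.
Latitude square 2; −1 → 1.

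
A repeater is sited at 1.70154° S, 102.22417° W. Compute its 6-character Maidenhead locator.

Shift to the Maidenhead origin (180°W, 90°S): lon 77.7758, lat 88.2985.
Field (20°×10°, letters A–R): 77.7758/20 → 3 → D, 88.2985/10 → 8 → I; chars DI.
Square (2°×1°, digits 0–9): 17.7758/2 → 8, 8.2985/1 → 8; chars 88.
Subsquare (5′×2.5′, letters a–x): 1.7758/0.0833333 → 21 → v, 0.2985/0.0416667 → 7 → h; chars vh.

DI88vh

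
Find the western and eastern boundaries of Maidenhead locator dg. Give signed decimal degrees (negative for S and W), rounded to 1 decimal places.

-120.0, -100.0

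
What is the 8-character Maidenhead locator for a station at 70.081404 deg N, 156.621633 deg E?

QQ80hb49

Add 180° to longitude and 90° to latitude: 336.62163, 160.08140.
Field: 336.62163/20 → 16 → Q, 160.08140/10 → 16 → Q; chars QQ.
Square: 16.62163/2 → 8, 0.08140/1 → 0; chars 80.
Subsquare: 0.62163/0.0833333 → 7 → h, 0.08140/0.0416667 → 1 → b; chars hb.
Extended square: 0.03830/0.00833333 → 4, 0.03974/0.00416667 → 9; chars 49.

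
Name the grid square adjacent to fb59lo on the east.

Longitude subsquare l = 11; +1 → 12 = m.
The latitude characters are unchanged.

FB59mo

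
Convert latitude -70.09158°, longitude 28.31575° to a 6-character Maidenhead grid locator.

Shift to the Maidenhead origin (180°W, 90°S): lon 208.3158, lat 19.9084.
Field: lon ⌊208.3158/20⌋ = 10 → K; lat ⌊19.9084/10⌋ = 1 → B.
Square: lon ⌊8.3158/2⌋ = 4; lat ⌊9.9084/1⌋ = 9.
Subsquare: lon ⌊0.3158/0.0833333⌋ = 3 → d; lat ⌊0.9084/0.0416667⌋ = 21 → v.

KB49dv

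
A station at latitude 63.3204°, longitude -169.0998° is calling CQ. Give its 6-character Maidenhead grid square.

Offset from 180°W / 90°S: lon 10.9002°, lat 153.3204°.
Field: lon ⌊10.9002/20⌋ = 0 → A; lat ⌊153.3204/10⌋ = 15 → P.
Square: lon ⌊10.9002/2⌋ = 5; lat ⌊3.3204/1⌋ = 3.
Subsquare: lon ⌊0.9002/0.0833333⌋ = 10 → k; lat ⌊0.3204/0.0416667⌋ = 7 → h.

AP53kh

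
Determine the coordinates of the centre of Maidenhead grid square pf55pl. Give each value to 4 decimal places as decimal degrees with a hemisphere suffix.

34.5208° S, 131.2917° E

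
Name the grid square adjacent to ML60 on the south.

MK69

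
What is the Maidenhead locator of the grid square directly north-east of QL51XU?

Longitude subsquare x = 23; +1 → 24, wraps to 0 = a, carry into square.
Longitude square 5; +1 → 6.
Latitude subsquare u = 20; +1 → 21 = v.

QL61av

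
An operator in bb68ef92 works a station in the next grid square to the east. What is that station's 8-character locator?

BB68ff02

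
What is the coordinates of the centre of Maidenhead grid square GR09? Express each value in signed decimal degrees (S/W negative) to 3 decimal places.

Field G=6, R=17: +6·20° lon, +17·10° lat → SW at lon -60°, lat 80°.
Square 0, 9: +0·2° lon, +9·1° lat → SW at lon -60°, lat 89°.
Cell spans 2° lon × 1° lat. Centre is SW corner plus half of each.
latitude 89.500, longitude -59.000.

89.500, -59.000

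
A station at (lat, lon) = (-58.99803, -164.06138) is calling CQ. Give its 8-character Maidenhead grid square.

AD71xa20

Offset from 180°W / 90°S: lon 15.93862°, lat 31.00197°.
Field (20°×10°, letters A–R): 15.93862/20 → 0 → A, 31.00197/10 → 3 → D; chars AD.
Square (2°×1°, digits 0–9): 15.93862/2 → 7, 1.00197/1 → 1; chars 71.
Subsquare (5′×2.5′, letters a–x): 1.93862/0.0833333 → 23 → x, 0.00197/0.0416667 → 0 → a; chars xa.
Extended square (30″×15″, digits 0–9): 0.02195/0.00833333 → 2, 0.00197/0.00416667 → 0; chars 20.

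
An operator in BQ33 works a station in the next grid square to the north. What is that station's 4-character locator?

Latitude square 3; +1 → 4.
The longitude characters are unchanged.

BQ34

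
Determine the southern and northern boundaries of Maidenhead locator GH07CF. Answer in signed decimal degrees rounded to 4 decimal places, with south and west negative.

-12.7917, -12.7500

Field G=6, H=7: +6·20° lon, +7·10° lat → SW at lon -60°, lat -20°.
Square 0, 7: +0·2° lon, +7·1° lat → SW at lon -60°, lat -13°.
Subsquare c=2, f=5: +2·0.0833333° lon, +5·0.0416667° lat → SW at lon -59.8333°, lat -12.7917°.
Cell spans 0.0833333° lon × 0.0416667° lat.
south -12.7917, north -12.7500.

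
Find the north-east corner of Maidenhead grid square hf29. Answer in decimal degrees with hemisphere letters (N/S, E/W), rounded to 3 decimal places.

30.000° S, 34.000° W

Field H=7, F=5: +7·20° lon, +5·10° lat → SW at lon -40°, lat -40°.
Square 2, 9: +2·2° lon, +9·1° lat → SW at lon -36°, lat -31°.
Cell spans 2° lon × 1° lat. NE corner is SW corner plus one full cell.
latitude 30.000° S, longitude 34.000° W.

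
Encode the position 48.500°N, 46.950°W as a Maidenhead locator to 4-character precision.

Add 180° to longitude and 90° to latitude: 133.05, 138.50.
Field (20°×10°, letters A–R): 133.05/20 → 6 → G, 138.50/10 → 13 → N; chars GN.
Square (2°×1°, digits 0–9): 13.05/2 → 6, 8.50/1 → 8; chars 68.

GN68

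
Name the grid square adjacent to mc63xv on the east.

MC73av

Longitude subsquare x = 23; +1 → 24, wraps to 0 = a, carry into square.
Longitude square 6; +1 → 7.
The latitude characters are unchanged.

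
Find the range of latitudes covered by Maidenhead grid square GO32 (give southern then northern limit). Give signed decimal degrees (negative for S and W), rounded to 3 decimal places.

Field G=6, O=14: +6·20° lon, +14·10° lat → SW at lon -60°, lat 50°.
Square 3, 2: +3·2° lon, +2·1° lat → SW at lon -54°, lat 52°.
Cell spans 2° lon × 1° lat.
south 52.000, north 53.000.

52.000, 53.000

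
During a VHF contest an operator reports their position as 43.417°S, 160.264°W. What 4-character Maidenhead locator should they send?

AE96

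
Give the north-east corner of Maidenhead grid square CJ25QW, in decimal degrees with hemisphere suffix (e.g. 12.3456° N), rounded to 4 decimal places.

5.9583° N, 134.5833° W

Field C=2, J=9: +2·20° lon, +9·10° lat → SW at lon -140°, lat 0°.
Square 2, 5: +2·2° lon, +5·1° lat → SW at lon -136°, lat 5°.
Subsquare q=16, w=22: +16·0.0833333° lon, +22·0.0416667° lat → SW at lon -134.667°, lat 5.91667°.
Cell spans 0.0833333° lon × 0.0416667° lat. NE corner is SW corner plus one full cell.
latitude 5.9583° N, longitude 134.5833° W.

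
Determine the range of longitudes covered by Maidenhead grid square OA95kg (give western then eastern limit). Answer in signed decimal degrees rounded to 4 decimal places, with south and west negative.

118.8333, 118.9167

Field O=14, A=0: +14·20° lon, +0·10° lat → SW at lon 100°, lat -90°.
Square 9, 5: +9·2° lon, +5·1° lat → SW at lon 118°, lat -85°.
Subsquare k=10, g=6: +10·0.0833333° lon, +6·0.0416667° lat → SW at lon 118.833°, lat -84.75°.
Cell spans 0.0833333° lon × 0.0416667° lat.
west 118.8333, east 118.9167.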